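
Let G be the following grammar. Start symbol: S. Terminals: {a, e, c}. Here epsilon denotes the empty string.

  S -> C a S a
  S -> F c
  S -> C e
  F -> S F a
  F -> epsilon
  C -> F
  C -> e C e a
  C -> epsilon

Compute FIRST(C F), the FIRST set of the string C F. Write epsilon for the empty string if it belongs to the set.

FIRST(S): from S->C a S a we get {a, c, e}; from S->F c we get {a, c, e}; from S->C e we get {a, c, e}. So FIRST(S) = {a, c, e}.
FIRST(F): from F->S F a we get {a, c, e}; from F->epsilon we get {epsilon}. So FIRST(F) = {epsilon, a, c, e}.
FIRST(C): from C->F we get {epsilon, a, c, e}; from C->e C e a we get {e}; from C->epsilon we get {epsilon}. So FIRST(C) = {epsilon, a, c, e}.
FIRST(C F): take FIRST of each symbol in turn, carrying on past any symbol whose FIRST contains epsilon; result {epsilon, a, c, e}.

{epsilon, a, c, e}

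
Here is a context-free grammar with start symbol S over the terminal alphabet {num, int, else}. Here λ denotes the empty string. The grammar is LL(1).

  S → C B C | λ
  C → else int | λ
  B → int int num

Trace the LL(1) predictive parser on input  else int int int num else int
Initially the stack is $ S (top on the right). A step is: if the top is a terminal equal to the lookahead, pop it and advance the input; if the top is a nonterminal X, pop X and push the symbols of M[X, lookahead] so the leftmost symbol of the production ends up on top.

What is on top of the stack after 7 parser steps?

num

step 1: stack=$ S  input=else int int int num else int $  — expand S → C B C
step 2: stack=$ C B C  input=else int int int num else int $  — expand C → else int
step 3: stack=$ C B int else  input=else int int int num else int $  — match else
step 4: stack=$ C B int  input=int int int num else int $  — match int
step 5: stack=$ C B  input=int int num else int $  — expand B → int int num
step 6: stack=$ C num int int  input=int int num else int $  — match int
step 7: stack=$ C num int  input=int num else int $  — match int
Stack after step 7: $ C num (top = num).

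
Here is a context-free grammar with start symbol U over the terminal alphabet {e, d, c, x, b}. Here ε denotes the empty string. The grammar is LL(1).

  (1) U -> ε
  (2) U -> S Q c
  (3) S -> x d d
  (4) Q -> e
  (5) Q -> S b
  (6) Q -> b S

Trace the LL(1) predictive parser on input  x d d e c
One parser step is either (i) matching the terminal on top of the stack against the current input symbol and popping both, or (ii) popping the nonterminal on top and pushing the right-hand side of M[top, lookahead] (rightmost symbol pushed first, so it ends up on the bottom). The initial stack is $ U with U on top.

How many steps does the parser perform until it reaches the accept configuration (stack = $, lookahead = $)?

step 1: stack=$ U  input=x d d e c $  — expand U -> S Q c
step 2: stack=$ c Q S  input=x d d e c $  — expand S -> x d d
step 3: stack=$ c Q d d x  input=x d d e c $  — match x
step 4: stack=$ c Q d d  input=d d e c $  — match d
step 5: stack=$ c Q d  input=d e c $  — match d
step 6: stack=$ c Q  input=e c $  — expand Q -> e
step 7: stack=$ c e  input=e c $  — match e
step 8: stack=$ c  input=c $  — match c
Accept reached after 8 steps.

8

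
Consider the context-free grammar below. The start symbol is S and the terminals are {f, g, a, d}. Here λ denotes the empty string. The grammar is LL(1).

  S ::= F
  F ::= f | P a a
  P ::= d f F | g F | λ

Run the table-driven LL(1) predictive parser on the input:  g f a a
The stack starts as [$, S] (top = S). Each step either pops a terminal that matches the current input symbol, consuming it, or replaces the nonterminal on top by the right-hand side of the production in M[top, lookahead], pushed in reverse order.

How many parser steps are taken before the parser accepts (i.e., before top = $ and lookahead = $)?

     Stack      Input      Action
  1  $ S        g f a a $  expand S ::= F
  2  $ F        g f a a $  expand F ::= P a a
  3  $ a a P    g f a a $  expand P ::= g F
  4  $ a a F g  g f a a $  match g
  5  $ a a F    f a a $    expand F ::= f
  6  $ a a f    f a a $    match f
  7  $ a a      a a $      match a
  8  $ a        a $        match a
Accept reached after 8 steps.

8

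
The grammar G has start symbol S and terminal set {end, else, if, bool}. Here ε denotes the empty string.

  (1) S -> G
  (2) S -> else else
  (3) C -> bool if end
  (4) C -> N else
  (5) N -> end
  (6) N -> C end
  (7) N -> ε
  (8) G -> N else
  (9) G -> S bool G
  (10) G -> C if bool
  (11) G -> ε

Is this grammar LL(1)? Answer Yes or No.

FIRST(S) = {ε, bool, else, end}
FIRST(C) = {bool, else, end}
FIRST(N) = {ε, bool, else, end}
FIRST(G) = {ε, bool, else, end}
FOLLOW(S) = {$, bool}
FOLLOW(C) = {end, if}
FOLLOW(N) = {else}
FOLLOW(G) = {$, bool}
Cell M[C, bool] receives both C -> bool if end and C -> N else — the grammar is not LL(1).

No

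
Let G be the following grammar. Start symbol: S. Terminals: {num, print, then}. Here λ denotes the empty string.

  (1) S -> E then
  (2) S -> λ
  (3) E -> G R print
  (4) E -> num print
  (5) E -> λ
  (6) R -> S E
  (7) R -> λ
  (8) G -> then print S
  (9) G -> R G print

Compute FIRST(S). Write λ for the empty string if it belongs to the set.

{λ, num, then}

FIRST(S): from S->E then we get {num, then}; from S->λ we get {λ}. So FIRST(S) = {λ, num, then}.
FIRST(E): from E->G R print we get {num, then}; from E->num print we get {num}; from E->λ we get {λ}. So FIRST(E) = {λ, num, then}.
FIRST(R): from R->S E we get {λ, num, then}; from R->λ we get {λ}. So FIRST(R) = {λ, num, then}.
FIRST(G): from G->then print S we get {then}; from G->R G print we get {num, then}. So FIRST(G) = {num, then}.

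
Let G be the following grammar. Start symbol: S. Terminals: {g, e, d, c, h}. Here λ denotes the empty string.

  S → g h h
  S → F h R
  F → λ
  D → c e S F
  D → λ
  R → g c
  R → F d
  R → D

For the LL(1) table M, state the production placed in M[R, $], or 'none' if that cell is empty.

FIRST(F) = {λ}
FIRST(D) = {λ, c}
FIRST(S) = {g, h}  (via F h R)
FIRST(R) = {λ, c, d, g}  (via F d, D)
FOLLOW(S) includes $ since S is the start symbol.
FOLLOW(S): in D→c e S F, S is followed by F with FIRST {λ}; in D→c e S F, the suffix after S is nullable, so FOLLOW(S) ⊇ FOLLOW(D) = {$}. Thus FOLLOW(S) = {$}.
FOLLOW(R): in S→F h R, the suffix after R is empty, so FOLLOW(R) ⊇ FOLLOW(S) = {$}. Thus FOLLOW(R) = {$}.
For R → g c: FIRST(g c) = {g}, so it goes in M[R, t] for t ∈ {g}.
For R → F d: FIRST(F d) = {d}, so it goes in M[R, t] for t ∈ {d}.
For R → D: FIRST(D) = {λ, c}, so it goes in M[R, t] for t ∈ {c}; since λ ∈ FIRST, also for every t ∈ FOLLOW(R) = {$}.

R → D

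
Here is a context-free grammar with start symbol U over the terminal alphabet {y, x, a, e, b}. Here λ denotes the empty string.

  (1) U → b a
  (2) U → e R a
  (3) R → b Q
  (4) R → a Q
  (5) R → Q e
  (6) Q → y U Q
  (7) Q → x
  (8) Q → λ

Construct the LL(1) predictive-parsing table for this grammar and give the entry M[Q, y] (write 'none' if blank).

FIRST(U) = {b, e}
FIRST(Q) = {λ, x, y}
FIRST(R) = {a, b, e, x, y}  (via Q e)
FOLLOW(U) includes $ since U is the start symbol.
FOLLOW(R): in U→e R a, R is followed by a with FIRST {a}. Thus FOLLOW(R) = {a}.
FOLLOW(Q): in R→b Q, the suffix after Q is empty, so FOLLOW(Q) ⊇ FOLLOW(R) = {a}; in R→a Q, the suffix after Q is empty, so FOLLOW(Q) ⊇ FOLLOW(R) = {a}; in R→Q e, Q is followed by e with FIRST {e}; in Q→y U Q, the suffix after Q is empty (adds nothing new). Thus FOLLOW(Q) = {a, e}.
For Q → y U Q: FIRST(y U Q) = {y}, so it goes in M[Q, t] for t ∈ {y}.
For Q → x: FIRST(x) = {x}, so it goes in M[Q, t] for t ∈ {x}.
For Q → λ: FIRST(λ) = {λ}, so it goes in M[Q, t] for t ∈ {}; since λ ∈ FIRST, also for every t ∈ FOLLOW(Q) = {a, e}.

Q → y U Q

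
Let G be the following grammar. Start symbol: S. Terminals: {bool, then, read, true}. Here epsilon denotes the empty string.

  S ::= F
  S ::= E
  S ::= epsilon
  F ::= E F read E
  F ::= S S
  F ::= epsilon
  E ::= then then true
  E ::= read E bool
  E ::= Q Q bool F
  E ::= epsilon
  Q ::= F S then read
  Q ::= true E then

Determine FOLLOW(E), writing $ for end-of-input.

FIRST(S): from S::=F we get {epsilon, read, then, true}; from S::=E we get {epsilon, read, then, true}; from S::=epsilon we get {epsilon}. So FIRST(S) = {epsilon, read, then, true}.
FIRST(F): from F::=E F read E we get {read, then, true}; from F::=S S we get {epsilon, read, then, true}; from F::=epsilon we get {epsilon}. So FIRST(F) = {epsilon, read, then, true}.
FIRST(Q): from Q::=F S then read we get {read, then, true}; from Q::=true E then we get {true}. So FIRST(Q) = {read, then, true}.
FIRST(E): from E::=then then true we get {then}; from E::=read E bool we get {read}; from E::=Q Q bool F we get {read, then, true}; from E::=epsilon we get {epsilon}. So FIRST(E) = {epsilon, read, then, true}.
FOLLOW(S) includes $ since S is the start symbol.
FOLLOW(Q): in E::=Q Q bool F (occurrence 1), Q is followed by Q bool F with FIRST {read, then, true}; in E::=Q Q bool F (occurrence 2), Q is followed by bool F with FIRST {bool}. Thus FOLLOW(Q) = {bool, read, then, true}.
FOLLOW(S): in F::=S S (occurrence 1), S is followed by S with FIRST {epsilon, read, then, true}; in F::=S S (occurrence 1), the suffix after S is nullable, so FOLLOW(S) ⊇ FOLLOW(F) = {$, bool, read, then, true}; in F::=S S (occurrence 2), the suffix after S is empty, so FOLLOW(S) ⊇ FOLLOW(F) = {$, bool, read, then, true}; in Q::=F S then read, S is followed by then read with FIRST {then}. Thus FOLLOW(S) = {$, bool, read, then, true}.
FOLLOW(F): in S::=F, the suffix after F is empty, so FOLLOW(F) ⊇ FOLLOW(S) = {$, bool, read, then, true}; in F::=E F read E, F is followed by read E with FIRST {read}; in E::=Q Q bool F, the suffix after F is empty, so FOLLOW(F) ⊇ FOLLOW(E) = {$, bool, read, then, true}; in Q::=F S then read, F is followed by S then read with FIRST {read, then, true}. Thus FOLLOW(F) = {$, bool, read, then, true}.
FOLLOW(E): in S::=E, the suffix after E is empty, so FOLLOW(E) ⊇ FOLLOW(S) = {$, bool, read, then, true}; in F::=E F read E (occurrence 1), E is followed by F read E with FIRST {read, then, true}; in F::=E F read E (occurrence 2), the suffix after E is empty, so FOLLOW(E) ⊇ FOLLOW(F) = {$, bool, read, then, true}; in E::=read E bool, E is followed by bool with FIRST {bool}; in Q::=true E then, E is followed by then with FIRST {then}. Thus FOLLOW(E) = {$, bool, read, then, true}.

{$, bool, read, then, true}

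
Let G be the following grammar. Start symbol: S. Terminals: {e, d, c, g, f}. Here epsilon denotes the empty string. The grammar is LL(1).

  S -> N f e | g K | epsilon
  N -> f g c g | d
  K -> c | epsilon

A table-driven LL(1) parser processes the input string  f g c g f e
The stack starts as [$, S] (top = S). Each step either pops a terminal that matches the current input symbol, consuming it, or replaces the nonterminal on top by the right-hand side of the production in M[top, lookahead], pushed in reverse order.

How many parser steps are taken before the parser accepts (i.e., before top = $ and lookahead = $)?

step 1: stack=$ S  input=f g c g f e $  — expand S -> N f e
step 2: stack=$ e f N  input=f g c g f e $  — expand N -> f g c g
step 3: stack=$ e f g c g f  input=f g c g f e $  — match f
step 4: stack=$ e f g c g  input=g c g f e $  — match g
step 5: stack=$ e f g c  input=c g f e $  — match c
step 6: stack=$ e f g  input=g f e $  — match g
step 7: stack=$ e f  input=f e $  — match f
step 8: stack=$ e  input=e $  — match e
Accept reached after 8 steps.

8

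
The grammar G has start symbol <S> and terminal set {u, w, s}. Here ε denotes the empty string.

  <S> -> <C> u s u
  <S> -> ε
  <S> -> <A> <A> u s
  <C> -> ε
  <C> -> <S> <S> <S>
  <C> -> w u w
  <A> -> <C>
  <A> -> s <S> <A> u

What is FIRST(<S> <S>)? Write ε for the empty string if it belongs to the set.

FIRST(<S>): from <S>-><C> u s u we get {s, u, w}; from <S>->ε we get {ε}; from <S>-><A> <A> u s we get {s, u, w}. So FIRST(<S>) = {ε, s, u, w}.
FIRST(<C>): from <C>->ε we get {ε}; from <C>-><S> <S> <S> we get {ε, s, u, w}; from <C>->w u w we get {w}. So FIRST(<C>) = {ε, s, u, w}.
FIRST(<A>): from <A>-><C> we get {ε, s, u, w}; from <A>->s <S> <A> u we get {s}. So FIRST(<A>) = {ε, s, u, w}.
FIRST(<S> <S>): take FIRST of each symbol in turn, carrying on past any symbol whose FIRST contains ε; result {ε, s, u, w}.

{ε, s, u, w}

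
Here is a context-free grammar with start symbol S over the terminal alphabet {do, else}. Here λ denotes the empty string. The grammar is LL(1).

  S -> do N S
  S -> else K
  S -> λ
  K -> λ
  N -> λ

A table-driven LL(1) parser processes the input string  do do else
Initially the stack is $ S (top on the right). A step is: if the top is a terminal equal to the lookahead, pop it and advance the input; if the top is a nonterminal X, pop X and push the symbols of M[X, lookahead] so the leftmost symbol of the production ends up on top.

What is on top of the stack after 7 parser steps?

else

     Stack     Input         Action
  1  $ S       do do else $  expand S -> do N S
  2  $ S N do  do do else $  match do
  3  $ S N     do else $     expand N -> λ
  4  $ S       do else $     expand S -> do N S
  5  $ S N do  do else $     match do
  6  $ S N     else $        expand N -> λ
  7  $ S       else $        expand S -> else K
Stack after step 7: $ K else (top = else).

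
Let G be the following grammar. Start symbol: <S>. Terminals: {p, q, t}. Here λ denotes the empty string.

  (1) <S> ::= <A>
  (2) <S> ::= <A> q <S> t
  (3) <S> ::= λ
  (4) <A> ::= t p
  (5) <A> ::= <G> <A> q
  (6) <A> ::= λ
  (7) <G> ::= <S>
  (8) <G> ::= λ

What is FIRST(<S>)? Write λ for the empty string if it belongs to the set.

{λ, q, t}

FIRST(<S>) = {λ, q, t}  (via <A>, <A> q <S> t)
FIRST(<G>) = {λ, q, t}  (via <S>)
FIRST(<A>) = {λ, q, t}  (via <G> <A> q)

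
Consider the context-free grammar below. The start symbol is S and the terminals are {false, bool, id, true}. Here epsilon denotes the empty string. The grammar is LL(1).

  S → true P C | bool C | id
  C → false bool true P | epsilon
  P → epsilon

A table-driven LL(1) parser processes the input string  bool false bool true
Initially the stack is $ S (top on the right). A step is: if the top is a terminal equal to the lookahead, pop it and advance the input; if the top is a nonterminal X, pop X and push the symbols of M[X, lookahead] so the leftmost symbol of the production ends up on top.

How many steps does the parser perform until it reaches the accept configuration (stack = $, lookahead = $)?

7

     Stack                Input                   Action
  1  $ S                  bool false bool true $  expand S → bool C
  2  $ C bool             bool false bool true $  match bool
  3  $ C                  false bool true $       expand C → false bool true P
  4  $ P true bool false  false bool true $       match false
  5  $ P true bool        bool true $             match bool
  6  $ P true             true $                  match true
  7  $ P                  $                       expand P → epsilon
Accept reached after 7 steps.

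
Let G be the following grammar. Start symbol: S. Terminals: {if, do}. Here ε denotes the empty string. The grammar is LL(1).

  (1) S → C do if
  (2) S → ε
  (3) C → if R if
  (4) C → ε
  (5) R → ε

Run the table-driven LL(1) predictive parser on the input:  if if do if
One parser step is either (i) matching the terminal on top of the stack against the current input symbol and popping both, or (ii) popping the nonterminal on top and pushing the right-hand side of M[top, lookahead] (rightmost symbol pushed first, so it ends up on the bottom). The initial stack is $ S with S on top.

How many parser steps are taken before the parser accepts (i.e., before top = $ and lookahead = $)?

7

step 1: stack=$ S  input=if if do if $  — expand S → C do if
step 2: stack=$ if do C  input=if if do if $  — expand C → if R if
step 3: stack=$ if do if R if  input=if if do if $  — match if
step 4: stack=$ if do if R  input=if do if $  — expand R → ε
step 5: stack=$ if do if  input=if do if $  — match if
step 6: stack=$ if do  input=do if $  — match do
step 7: stack=$ if  input=if $  — match if
Accept reached after 7 steps.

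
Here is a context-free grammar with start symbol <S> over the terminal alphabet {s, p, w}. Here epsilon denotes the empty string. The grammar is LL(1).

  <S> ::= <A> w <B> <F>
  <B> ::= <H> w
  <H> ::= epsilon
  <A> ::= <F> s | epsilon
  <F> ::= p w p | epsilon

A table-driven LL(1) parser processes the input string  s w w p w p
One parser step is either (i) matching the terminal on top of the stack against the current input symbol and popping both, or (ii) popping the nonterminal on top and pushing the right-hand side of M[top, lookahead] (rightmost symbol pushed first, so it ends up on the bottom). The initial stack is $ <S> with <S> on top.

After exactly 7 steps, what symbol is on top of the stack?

w

step 1: stack=$ <S>  input=s w w p w p $  — expand <S> ::= <A> w <B> <F>
step 2: stack=$ <F> <B> w <A>  input=s w w p w p $  — expand <A> ::= <F> s
step 3: stack=$ <F> <B> w s <F>  input=s w w p w p $  — expand <F> ::= epsilon
step 4: stack=$ <F> <B> w s  input=s w w p w p $  — match s
step 5: stack=$ <F> <B> w  input=w w p w p $  — match w
step 6: stack=$ <F> <B>  input=w p w p $  — expand <B> ::= <H> w
step 7: stack=$ <F> w <H>  input=w p w p $  — expand <H> ::= epsilon
Stack after step 7: $ <F> w (top = w).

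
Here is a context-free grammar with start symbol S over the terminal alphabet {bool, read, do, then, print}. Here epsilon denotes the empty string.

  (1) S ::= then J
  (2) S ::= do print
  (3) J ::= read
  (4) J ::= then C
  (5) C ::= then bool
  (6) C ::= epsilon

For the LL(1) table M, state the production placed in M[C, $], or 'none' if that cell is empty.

FIRST(S) = {do, then}
FIRST(J) = {read, then}
FIRST(C) = {epsilon, then}
FOLLOW(S) includes $ since S is the start symbol.
FOLLOW(J): in S::=then J, the suffix after J is empty, so FOLLOW(J) ⊇ FOLLOW(S) = {$}. Thus FOLLOW(J) = {$}.
FOLLOW(C): in J::=then C, the suffix after C is empty, so FOLLOW(C) ⊇ FOLLOW(J) = {$}. Thus FOLLOW(C) = {$}.
For C ::= then bool: FIRST(then bool) = {then}, so it goes in M[C, t] for t ∈ {then}.
For C ::= epsilon: FIRST(epsilon) = {epsilon}, so it goes in M[C, t] for t ∈ {}; since epsilon ∈ FIRST, also for every t ∈ FOLLOW(C) = {$}.

C ::= epsilon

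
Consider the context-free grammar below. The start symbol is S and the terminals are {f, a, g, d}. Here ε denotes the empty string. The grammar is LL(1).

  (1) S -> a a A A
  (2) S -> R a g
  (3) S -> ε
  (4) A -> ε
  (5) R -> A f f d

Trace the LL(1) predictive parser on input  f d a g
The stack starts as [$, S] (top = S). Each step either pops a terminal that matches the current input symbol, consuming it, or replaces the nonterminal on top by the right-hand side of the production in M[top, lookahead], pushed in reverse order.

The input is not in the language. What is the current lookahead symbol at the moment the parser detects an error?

d

     Stack          Input      Action
  1  $ S            f d a g $  expand S -> R a g
  2  $ g a R        f d a g $  expand R -> A f f d
  3  $ g a d f f A  f d a g $  expand A -> ε
  4  $ g a d f f    f d a g $  match f
  5  $ g a d f      d a g $    error: top is terminal f but lookahead is d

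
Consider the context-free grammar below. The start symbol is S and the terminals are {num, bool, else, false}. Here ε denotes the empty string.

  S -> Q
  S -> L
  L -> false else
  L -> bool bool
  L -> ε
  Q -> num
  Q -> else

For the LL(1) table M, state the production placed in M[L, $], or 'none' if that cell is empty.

FIRST(L) = {ε, bool, false}
FIRST(Q) = {else, num}
FIRST(S) = {ε, bool, else, false, num}  (via Q, L)
FOLLOW(S) includes $ since S is the start symbol.
FOLLOW(S): S appears on no right-hand side. Thus FOLLOW(S) = {$}.
FOLLOW(L): in S->L, the suffix after L is empty, so FOLLOW(L) ⊇ FOLLOW(S) = {$}. Thus FOLLOW(L) = {$}.
For L -> false else: FIRST(false else) = {false}, so it goes in M[L, t] for t ∈ {false}.
For L -> bool bool: FIRST(bool bool) = {bool}, so it goes in M[L, t] for t ∈ {bool}.
For L -> ε: FIRST(ε) = {ε}, so it goes in M[L, t] for t ∈ {}; since ε ∈ FIRST, also for every t ∈ FOLLOW(L) = {$}.

L -> ε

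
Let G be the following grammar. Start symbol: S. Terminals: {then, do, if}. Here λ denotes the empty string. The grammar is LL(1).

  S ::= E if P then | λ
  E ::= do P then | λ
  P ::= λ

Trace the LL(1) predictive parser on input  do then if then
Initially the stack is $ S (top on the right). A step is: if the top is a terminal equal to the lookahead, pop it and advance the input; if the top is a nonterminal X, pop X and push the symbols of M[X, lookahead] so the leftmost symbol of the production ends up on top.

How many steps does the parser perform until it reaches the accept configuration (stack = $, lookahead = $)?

     Stack                  Input              Action
  1  $ S                    do then if then $  expand S ::= E if P then
  2  $ then P if E          do then if then $  expand E ::= do P then
  3  $ then P if then P do  do then if then $  match do
  4  $ then P if then P     then if then $     expand P ::= λ
  5  $ then P if then       then if then $     match then
  6  $ then P if            if then $          match if
  7  $ then P               then $             expand P ::= λ
  8  $ then                 then $             match then
Accept reached after 8 steps.

8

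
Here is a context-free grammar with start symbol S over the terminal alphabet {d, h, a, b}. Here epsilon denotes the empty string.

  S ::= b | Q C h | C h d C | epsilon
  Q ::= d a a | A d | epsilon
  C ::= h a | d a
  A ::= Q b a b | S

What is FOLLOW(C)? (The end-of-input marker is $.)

{$, d, h}

FIRST(C) = {d, h}
FIRST(S) = {epsilon, b, d, h}  (via Q C h, C h d C)
FIRST(Q) = {epsilon, b, d, h}  (via A d)
FIRST(A) = {epsilon, b, d, h}  (via Q b a b, S)
FOLLOW(S) includes $ since S is the start symbol.
FOLLOW(Q): in S::=Q C h, Q is followed by C h with FIRST {d, h}; in A::=Q b a b, Q is followed by b a b with FIRST {b}. Thus FOLLOW(Q) = {b, d, h}.
FOLLOW(A): in Q::=A d, A is followed by d with FIRST {d}. Thus FOLLOW(A) = {d}.
FOLLOW(S): in A::=S, the suffix after S is empty, so FOLLOW(S) ⊇ FOLLOW(A) = {d}. Thus FOLLOW(S) = {$, d}.
FOLLOW(C): in S::=Q C h, C is followed by h with FIRST {h}; in S::=C h d C (occurrence 1), C is followed by h d C with FIRST {h}; in S::=C h d C (occurrence 2), the suffix after C is empty, so FOLLOW(C) ⊇ FOLLOW(S) = {$, d}. Thus FOLLOW(C) = {$, d, h}.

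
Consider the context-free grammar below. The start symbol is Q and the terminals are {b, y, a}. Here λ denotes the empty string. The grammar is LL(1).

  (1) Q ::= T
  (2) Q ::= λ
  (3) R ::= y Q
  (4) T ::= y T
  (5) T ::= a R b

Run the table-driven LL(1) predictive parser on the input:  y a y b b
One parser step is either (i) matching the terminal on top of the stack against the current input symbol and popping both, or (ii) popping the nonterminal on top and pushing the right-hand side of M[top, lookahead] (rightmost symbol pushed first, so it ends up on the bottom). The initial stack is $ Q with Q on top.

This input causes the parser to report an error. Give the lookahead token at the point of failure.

b

step 1: stack=$ Q  input=y a y b b $  — expand Q ::= T
step 2: stack=$ T  input=y a y b b $  — expand T ::= y T
step 3: stack=$ T y  input=y a y b b $  — match y
step 4: stack=$ T  input=a y b b $  — expand T ::= a R b
step 5: stack=$ b R a  input=a y b b $  — match a
step 6: stack=$ b R  input=y b b $  — expand R ::= y Q
step 7: stack=$ b Q y  input=y b b $  — match y
step 8: stack=$ b Q  input=b b $  — expand Q ::= λ
step 9: stack=$ b  input=b b $  — match b
step 10: stack=$  input=b $  — error: stack empty but input remains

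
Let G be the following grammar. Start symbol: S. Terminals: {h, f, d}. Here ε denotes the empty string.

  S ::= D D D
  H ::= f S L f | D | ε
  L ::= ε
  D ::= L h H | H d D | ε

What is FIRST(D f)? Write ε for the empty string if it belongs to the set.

FIRST(L): from L::=ε we get {ε}. So FIRST(L) = {ε}.
FIRST(S): from S::=D D D we get {ε, d, f, h}. So FIRST(S) = {ε, d, f, h}.
FIRST(H): from H::=f S L f we get {f}; from H::=D we get {ε, d, f, h}; from H::=ε we get {ε}. So FIRST(H) = {ε, d, f, h}.
FIRST(D): from D::=L h H we get {h}; from D::=H d D we get {d, f, h}; from D::=ε we get {ε}. So FIRST(D) = {ε, d, f, h}.
FIRST(D f): take FIRST of each symbol in turn, carrying on past any symbol whose FIRST contains ε; result {d, f, h}.

{d, f, h}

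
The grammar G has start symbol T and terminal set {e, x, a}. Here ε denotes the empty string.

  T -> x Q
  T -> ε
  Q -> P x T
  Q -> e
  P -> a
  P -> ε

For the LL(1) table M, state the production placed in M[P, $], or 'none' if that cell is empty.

none

FIRST(T) = {ε, x}
FIRST(P) = {ε, a}
FIRST(Q) = {a, e, x}  (via P x T)
FOLLOW(T) includes $ since T is the start symbol.
FOLLOW(P): in Q->P x T, P is followed by x T with FIRST {x}. Thus FOLLOW(P) = {x}.
For P -> a: FIRST(a) = {a}, so it goes in M[P, t] for t ∈ {a}.
For P -> ε: FIRST(ε) = {ε}, so it goes in M[P, t] for t ∈ {}; since ε ∈ FIRST, also for every t ∈ FOLLOW(P) = {x}.
None of these place a production in M[P, $].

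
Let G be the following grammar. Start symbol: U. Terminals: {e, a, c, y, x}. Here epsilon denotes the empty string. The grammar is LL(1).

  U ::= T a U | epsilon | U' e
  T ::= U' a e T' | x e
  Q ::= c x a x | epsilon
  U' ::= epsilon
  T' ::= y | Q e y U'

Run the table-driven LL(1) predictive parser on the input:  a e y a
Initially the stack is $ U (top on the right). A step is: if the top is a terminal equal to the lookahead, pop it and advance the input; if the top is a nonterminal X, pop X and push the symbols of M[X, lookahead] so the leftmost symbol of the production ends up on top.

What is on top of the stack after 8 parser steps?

step 1: stack=$ U  input=a e y a $  — expand U ::= T a U
step 2: stack=$ U a T  input=a e y a $  — expand T ::= U' a e T'
step 3: stack=$ U a T' e a U'  input=a e y a $  — expand U' ::= epsilon
step 4: stack=$ U a T' e a  input=a e y a $  — match a
step 5: stack=$ U a T' e  input=e y a $  — match e
step 6: stack=$ U a T'  input=y a $  — expand T' ::= y
step 7: stack=$ U a y  input=y a $  — match y
step 8: stack=$ U a  input=a $  — match a
Stack after step 8: $ U (top = U).

U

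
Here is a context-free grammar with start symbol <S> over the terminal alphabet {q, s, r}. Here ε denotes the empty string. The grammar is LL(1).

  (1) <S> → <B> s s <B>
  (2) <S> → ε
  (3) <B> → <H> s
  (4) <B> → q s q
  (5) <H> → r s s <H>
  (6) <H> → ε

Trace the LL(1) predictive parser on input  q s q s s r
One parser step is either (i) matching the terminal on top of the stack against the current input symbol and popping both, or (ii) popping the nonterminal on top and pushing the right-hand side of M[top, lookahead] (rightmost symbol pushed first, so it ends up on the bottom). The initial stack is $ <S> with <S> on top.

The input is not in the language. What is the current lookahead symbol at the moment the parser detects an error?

step 1: stack=$ <S>  input=q s q s s r $  — expand <S> → <B> s s <B>
step 2: stack=$ <B> s s <B>  input=q s q s s r $  — expand <B> → q s q
step 3: stack=$ <B> s s q s q  input=q s q s s r $  — match q
step 4: stack=$ <B> s s q s  input=s q s s r $  — match s
step 5: stack=$ <B> s s q  input=q s s r $  — match q
step 6: stack=$ <B> s s  input=s s r $  — match s
step 7: stack=$ <B> s  input=s r $  — match s
step 8: stack=$ <B>  input=r $  — expand <B> → <H> s
step 9: stack=$ s <H>  input=r $  — expand <H> → r s s <H>
step 10: stack=$ s <H> s s r  input=r $  — match r
step 11: stack=$ s <H> s s  input=$  — error: top is terminal s but lookahead is $

$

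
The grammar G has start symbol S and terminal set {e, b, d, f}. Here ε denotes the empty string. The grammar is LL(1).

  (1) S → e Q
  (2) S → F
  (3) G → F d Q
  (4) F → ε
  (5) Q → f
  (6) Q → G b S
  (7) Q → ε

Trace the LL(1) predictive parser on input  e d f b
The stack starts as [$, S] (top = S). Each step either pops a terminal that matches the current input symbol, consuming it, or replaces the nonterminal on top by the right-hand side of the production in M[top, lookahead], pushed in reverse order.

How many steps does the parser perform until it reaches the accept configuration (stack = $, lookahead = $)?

11

step 1: stack=$ S  input=e d f b $  — expand S → e Q
step 2: stack=$ Q e  input=e d f b $  — match e
step 3: stack=$ Q  input=d f b $  — expand Q → G b S
step 4: stack=$ S b G  input=d f b $  — expand G → F d Q
step 5: stack=$ S b Q d F  input=d f b $  — expand F → ε
step 6: stack=$ S b Q d  input=d f b $  — match d
step 7: stack=$ S b Q  input=f b $  — expand Q → f
step 8: stack=$ S b f  input=f b $  — match f
step 9: stack=$ S b  input=b $  — match b
step 10: stack=$ S  input=$  — expand S → F
step 11: stack=$ F  input=$  — expand F → ε
Accept reached after 11 steps.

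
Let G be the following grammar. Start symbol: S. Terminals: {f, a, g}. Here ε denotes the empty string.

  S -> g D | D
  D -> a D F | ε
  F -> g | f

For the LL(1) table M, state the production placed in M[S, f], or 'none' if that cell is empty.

FIRST(D): from D->a D F we get {a}; from D->ε we get {ε}. So FIRST(D) = {ε, a}.
FIRST(F): from F->g we get {g}; from F->f we get {f}. So FIRST(F) = {f, g}.
FIRST(S): from S->g D we get {g}; from S->D we get {ε, a}. So FIRST(S) = {ε, a, g}.
FOLLOW(S) includes $ since S is the start symbol.
FOLLOW(S): S appears on no right-hand side. Thus FOLLOW(S) = {$}.
For S -> g D: FIRST(g D) = {g}, so it goes in M[S, t] for t ∈ {g}.
For S -> D: FIRST(D) = {ε, a}, so it goes in M[S, t] for t ∈ {a}; since ε ∈ FIRST, also for every t ∈ FOLLOW(S) = {$}.
None of these place a production in M[S, f].

none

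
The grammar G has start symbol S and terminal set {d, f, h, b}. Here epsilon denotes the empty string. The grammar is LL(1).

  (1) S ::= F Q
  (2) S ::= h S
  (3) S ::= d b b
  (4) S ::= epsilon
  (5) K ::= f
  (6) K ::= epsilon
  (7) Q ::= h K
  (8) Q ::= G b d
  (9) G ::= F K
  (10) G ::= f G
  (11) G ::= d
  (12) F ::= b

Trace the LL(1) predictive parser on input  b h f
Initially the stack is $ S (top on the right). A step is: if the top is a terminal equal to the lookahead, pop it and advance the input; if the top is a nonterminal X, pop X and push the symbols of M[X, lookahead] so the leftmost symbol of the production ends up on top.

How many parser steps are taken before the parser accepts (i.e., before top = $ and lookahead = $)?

7

step 1: stack=$ S  input=b h f $  — expand S ::= F Q
step 2: stack=$ Q F  input=b h f $  — expand F ::= b
step 3: stack=$ Q b  input=b h f $  — match b
step 4: stack=$ Q  input=h f $  — expand Q ::= h K
step 5: stack=$ K h  input=h f $  — match h
step 6: stack=$ K  input=f $  — expand K ::= f
step 7: stack=$ f  input=f $  — match f
Accept reached after 7 steps.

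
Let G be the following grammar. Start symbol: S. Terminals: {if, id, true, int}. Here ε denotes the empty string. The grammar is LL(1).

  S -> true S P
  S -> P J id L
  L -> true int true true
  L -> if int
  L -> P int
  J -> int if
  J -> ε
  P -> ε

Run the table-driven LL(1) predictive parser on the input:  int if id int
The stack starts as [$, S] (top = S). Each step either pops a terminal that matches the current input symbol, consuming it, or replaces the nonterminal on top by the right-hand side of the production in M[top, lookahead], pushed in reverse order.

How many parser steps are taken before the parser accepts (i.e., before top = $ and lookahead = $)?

     Stack          Input            Action
  1  $ S            int if id int $  expand S -> P J id L
  2  $ L id J P     int if id int $  expand P -> ε
  3  $ L id J       int if id int $  expand J -> int if
  4  $ L id if int  int if id int $  match int
  5  $ L id if      if id int $      match if
  6  $ L id         id int $         match id
  7  $ L            int $            expand L -> P int
  8  $ int P        int $            expand P -> ε
  9  $ int          int $            match int
Accept reached after 9 steps.

9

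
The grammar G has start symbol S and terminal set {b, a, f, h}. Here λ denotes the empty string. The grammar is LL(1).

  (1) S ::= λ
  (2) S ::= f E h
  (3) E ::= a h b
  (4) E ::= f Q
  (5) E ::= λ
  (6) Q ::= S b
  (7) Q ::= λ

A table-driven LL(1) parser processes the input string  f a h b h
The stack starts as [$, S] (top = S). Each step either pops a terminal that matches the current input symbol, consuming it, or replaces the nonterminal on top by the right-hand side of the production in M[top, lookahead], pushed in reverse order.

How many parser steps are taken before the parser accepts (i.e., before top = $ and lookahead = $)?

7

     Stack      Input        Action
  1  $ S        f a h b h $  expand S ::= f E h
  2  $ h E f    f a h b h $  match f
  3  $ h E      a h b h $    expand E ::= a h b
  4  $ h b h a  a h b h $    match a
  5  $ h b h    h b h $      match h
  6  $ h b      b h $        match b
  7  $ h        h $          match h
Accept reached after 7 steps.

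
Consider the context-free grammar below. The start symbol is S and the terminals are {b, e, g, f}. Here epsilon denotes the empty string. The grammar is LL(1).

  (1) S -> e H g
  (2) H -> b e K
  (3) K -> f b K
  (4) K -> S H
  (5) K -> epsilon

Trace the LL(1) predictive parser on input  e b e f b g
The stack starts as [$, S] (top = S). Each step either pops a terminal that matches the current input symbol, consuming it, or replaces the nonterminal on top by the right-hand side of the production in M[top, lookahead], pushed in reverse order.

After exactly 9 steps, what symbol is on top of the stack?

step 1: stack=$ S  input=e b e f b g $  — expand S -> e H g
step 2: stack=$ g H e  input=e b e f b g $  — match e
step 3: stack=$ g H  input=b e f b g $  — expand H -> b e K
step 4: stack=$ g K e b  input=b e f b g $  — match b
step 5: stack=$ g K e  input=e f b g $  — match e
step 6: stack=$ g K  input=f b g $  — expand K -> f b K
step 7: stack=$ g K b f  input=f b g $  — match f
step 8: stack=$ g K b  input=b g $  — match b
step 9: stack=$ g K  input=g $  — expand K -> epsilon
Stack after step 9: $ g (top = g).

g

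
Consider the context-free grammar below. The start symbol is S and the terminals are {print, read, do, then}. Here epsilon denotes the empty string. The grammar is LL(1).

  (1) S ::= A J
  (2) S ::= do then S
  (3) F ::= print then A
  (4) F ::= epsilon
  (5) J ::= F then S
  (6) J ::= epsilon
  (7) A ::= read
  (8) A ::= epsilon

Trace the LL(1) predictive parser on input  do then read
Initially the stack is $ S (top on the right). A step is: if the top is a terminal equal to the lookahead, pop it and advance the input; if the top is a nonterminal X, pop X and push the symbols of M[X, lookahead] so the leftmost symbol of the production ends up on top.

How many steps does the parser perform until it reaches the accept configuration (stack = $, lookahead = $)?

7

     Stack        Input           Action
  1  $ S          do then read $  expand S ::= do then S
  2  $ S then do  do then read $  match do
  3  $ S then     then read $     match then
  4  $ S          read $          expand S ::= A J
  5  $ J A        read $          expand A ::= read
  6  $ J read     read $          match read
  7  $ J          $               expand J ::= epsilon
Accept reached after 7 steps.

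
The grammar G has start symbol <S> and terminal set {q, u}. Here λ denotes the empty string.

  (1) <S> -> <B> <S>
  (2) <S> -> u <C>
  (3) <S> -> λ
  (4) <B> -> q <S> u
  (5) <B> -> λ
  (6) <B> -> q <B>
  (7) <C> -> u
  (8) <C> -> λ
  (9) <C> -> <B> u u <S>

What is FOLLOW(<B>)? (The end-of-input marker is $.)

{$, q, u}

FIRST(<B>) = {λ, q}
FIRST(<S>) = {λ, q, u}  (via <B> <S>)
FIRST(<C>) = {λ, q, u}  (via <B> u u <S>)
FOLLOW(<S>) includes $ since <S> is the start symbol.
FOLLOW(<S>): in <S>-><B> <S>, the suffix after <S> is empty (adds nothing new); in <B>->q <S> u, <S> is followed by u with FIRST {u}; in <C>-><B> u u <S>, the suffix after <S> is empty, so FOLLOW(<S>) ⊇ FOLLOW(<C>) = {$, u}. Thus FOLLOW(<S>) = {$, u}.
FOLLOW(<B>): in <S>-><B> <S>, <B> is followed by <S> with FIRST {λ, q, u}; in <S>-><B> <S>, the suffix after <B> is nullable, so FOLLOW(<B>) ⊇ FOLLOW(<S>) = {$, u}; in <B>->q <B>, the suffix after <B> is empty (adds nothing new); in <C>-><B> u u <S>, <B> is followed by u u <S> with FIRST {u}. Thus FOLLOW(<B>) = {$, q, u}.
FOLLOW(<C>): in <S>->u <C>, the suffix after <C> is empty, so FOLLOW(<C>) ⊇ FOLLOW(<S>) = {$, u}. Thus FOLLOW(<C>) = {$, u}.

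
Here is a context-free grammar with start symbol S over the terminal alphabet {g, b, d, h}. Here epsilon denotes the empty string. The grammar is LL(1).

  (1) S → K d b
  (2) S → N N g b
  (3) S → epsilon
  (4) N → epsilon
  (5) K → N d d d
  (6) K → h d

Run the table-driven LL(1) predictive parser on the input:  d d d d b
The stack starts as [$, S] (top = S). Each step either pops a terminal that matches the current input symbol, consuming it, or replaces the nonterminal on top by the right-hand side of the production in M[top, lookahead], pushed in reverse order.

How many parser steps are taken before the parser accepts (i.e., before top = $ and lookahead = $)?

8

     Stack          Input        Action
  1  $ S            d d d d b $  expand S → K d b
  2  $ b d K        d d d d b $  expand K → N d d d
  3  $ b d d d d N  d d d d b $  expand N → epsilon
  4  $ b d d d d    d d d d b $  match d
  5  $ b d d d      d d d b $    match d
  6  $ b d d        d d b $      match d
  7  $ b d          d b $        match d
  8  $ b            b $          match b
Accept reached after 8 steps.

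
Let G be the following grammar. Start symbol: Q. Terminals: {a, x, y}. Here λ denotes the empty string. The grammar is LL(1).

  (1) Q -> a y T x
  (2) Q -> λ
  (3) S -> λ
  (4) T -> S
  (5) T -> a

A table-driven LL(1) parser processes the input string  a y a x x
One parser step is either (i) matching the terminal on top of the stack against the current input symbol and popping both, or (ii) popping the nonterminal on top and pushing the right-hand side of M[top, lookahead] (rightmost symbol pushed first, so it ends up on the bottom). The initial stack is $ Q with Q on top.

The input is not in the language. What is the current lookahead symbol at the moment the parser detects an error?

x

     Stack      Input        Action
  1  $ Q        a y a x x $  expand Q -> a y T x
  2  $ x T y a  a y a x x $  match a
  3  $ x T y    y a x x $    match y
  4  $ x T      a x x $      expand T -> a
  5  $ x a      a x x $      match a
  6  $ x        x x $        match x
  7  $          x $          error: stack empty but input remains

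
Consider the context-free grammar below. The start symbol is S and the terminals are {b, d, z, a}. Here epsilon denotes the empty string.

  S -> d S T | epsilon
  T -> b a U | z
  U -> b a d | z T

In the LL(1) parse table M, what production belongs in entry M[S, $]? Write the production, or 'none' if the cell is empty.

FIRST(S) = {epsilon, d}
FIRST(T) = {b, z}
FIRST(U) = {b, z}
FOLLOW(S) includes $ since S is the start symbol.
FOLLOW(S): in S->d S T, S is followed by T with FIRST {b, z}. Thus FOLLOW(S) = {$, b, z}.
For S -> d S T: FIRST(d S T) = {d}, so it goes in M[S, t] for t ∈ {d}.
For S -> epsilon: FIRST(epsilon) = {epsilon}, so it goes in M[S, t] for t ∈ {}; since epsilon ∈ FIRST, also for every t ∈ FOLLOW(S) = {$, b, z}.

S -> epsilon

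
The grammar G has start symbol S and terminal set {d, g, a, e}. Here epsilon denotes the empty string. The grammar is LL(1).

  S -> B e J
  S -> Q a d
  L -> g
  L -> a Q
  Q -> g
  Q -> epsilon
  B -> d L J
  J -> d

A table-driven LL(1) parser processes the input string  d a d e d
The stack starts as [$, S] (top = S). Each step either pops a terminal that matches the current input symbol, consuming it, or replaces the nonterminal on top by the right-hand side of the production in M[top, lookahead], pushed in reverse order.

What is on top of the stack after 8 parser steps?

step 1: stack=$ S  input=d a d e d $  — expand S -> B e J
step 2: stack=$ J e B  input=d a d e d $  — expand B -> d L J
step 3: stack=$ J e J L d  input=d a d e d $  — match d
step 4: stack=$ J e J L  input=a d e d $  — expand L -> a Q
step 5: stack=$ J e J Q a  input=a d e d $  — match a
step 6: stack=$ J e J Q  input=d e d $  — expand Q -> epsilon
step 7: stack=$ J e J  input=d e d $  — expand J -> d
step 8: stack=$ J e d  input=d e d $  — match d
Stack after step 8: $ J e (top = e).

e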